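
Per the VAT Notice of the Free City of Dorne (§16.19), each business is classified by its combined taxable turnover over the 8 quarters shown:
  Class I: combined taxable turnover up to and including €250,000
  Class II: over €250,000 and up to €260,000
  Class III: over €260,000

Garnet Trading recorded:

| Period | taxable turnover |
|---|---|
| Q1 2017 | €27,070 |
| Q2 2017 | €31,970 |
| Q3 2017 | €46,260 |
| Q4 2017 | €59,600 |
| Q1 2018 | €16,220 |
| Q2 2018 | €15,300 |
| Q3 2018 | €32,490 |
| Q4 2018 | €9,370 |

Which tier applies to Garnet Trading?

Class I

Combined taxable turnover: €27,070 + €31,970 + €46,260 + €59,600 + €16,220 + €15,300 + €32,490 + €9,370 = €238,280.
€238,280 ≤ €250,000, so Class I applies.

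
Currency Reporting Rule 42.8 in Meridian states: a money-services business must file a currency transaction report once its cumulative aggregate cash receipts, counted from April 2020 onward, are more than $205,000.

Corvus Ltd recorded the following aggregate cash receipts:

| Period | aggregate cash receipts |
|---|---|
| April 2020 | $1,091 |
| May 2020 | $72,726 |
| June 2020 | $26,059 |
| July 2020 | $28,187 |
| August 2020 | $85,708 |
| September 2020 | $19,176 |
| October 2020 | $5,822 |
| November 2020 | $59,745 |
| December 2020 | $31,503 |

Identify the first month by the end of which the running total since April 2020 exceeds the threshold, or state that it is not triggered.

August 2020

Through April 2020: $1,091
Through May 2020: $73,817
Through June 2020: $99,876
Through July 2020: $128,063
Through August 2020: $213,771 ← exceeds threshold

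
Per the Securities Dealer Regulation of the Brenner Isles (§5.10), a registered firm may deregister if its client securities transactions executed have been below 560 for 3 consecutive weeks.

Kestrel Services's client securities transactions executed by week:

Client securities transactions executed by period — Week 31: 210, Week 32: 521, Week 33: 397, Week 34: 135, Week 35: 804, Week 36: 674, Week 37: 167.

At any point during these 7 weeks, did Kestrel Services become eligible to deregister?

Yes

Weeks below 560: Week 31, Week 32, Week 33, Week 34, Week 37.
Longest run of consecutive weeks below the threshold: 4.
4 ≥ 3, so Kestrel Services became eligible.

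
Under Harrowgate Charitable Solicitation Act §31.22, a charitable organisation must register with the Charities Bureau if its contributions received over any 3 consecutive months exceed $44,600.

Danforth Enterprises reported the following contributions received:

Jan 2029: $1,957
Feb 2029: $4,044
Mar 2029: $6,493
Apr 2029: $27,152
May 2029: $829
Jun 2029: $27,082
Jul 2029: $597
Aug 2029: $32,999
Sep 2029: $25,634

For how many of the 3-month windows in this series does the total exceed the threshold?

3

Jan 2029–Mar 2029: $1,957 + $4,044 + $6,493 = $12,494 (under)
Feb 2029–Apr 2029: $4,044 + $6,493 + $27,152 = $37,689 (under)
Mar 2029–May 2029: $6,493 + $27,152 + $829 = $34,474 (under)
Apr 2029–Jun 2029: $27,152 + $829 + $27,082 = $55,063 (over)
May 2029–Jul 2029: $829 + $27,082 + $597 = $28,508 (under)
Jun 2029–Aug 2029: $27,082 + $597 + $32,999 = $60,678 (over)
Jul 2029–Sep 2029: $597 + $32,999 + $25,634 = $59,230 (over)
3 windows exceed the threshold.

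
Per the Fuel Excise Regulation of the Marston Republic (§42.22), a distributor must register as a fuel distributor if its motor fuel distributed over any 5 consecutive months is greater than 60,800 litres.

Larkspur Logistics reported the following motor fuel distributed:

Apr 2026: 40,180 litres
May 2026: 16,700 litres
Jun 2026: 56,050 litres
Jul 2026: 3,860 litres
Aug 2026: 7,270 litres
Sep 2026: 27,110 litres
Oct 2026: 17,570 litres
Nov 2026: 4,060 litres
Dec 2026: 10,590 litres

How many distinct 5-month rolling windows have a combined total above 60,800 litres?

Apr 2026–Aug 2026: 40,180 litres + 16,700 litres + 56,050 litres + 3,860 litres + 7,270 litres = 124,060 litres (over)
May 2026–Sep 2026: 16,700 litres + 56,050 litres + 3,860 litres + 7,270 litres + 27,110 litres = 110,990 litres (over)
Jun 2026–Oct 2026: 56,050 litres + 3,860 litres + 7,270 litres + 27,110 litres + 17,570 litres = 111,860 litres (over)
Jul 2026–Nov 2026: 3,860 litres + 7,270 litres + 27,110 litres + 17,570 litres + 4,060 litres = 59,870 litres (under)
Aug 2026–Dec 2026: 7,270 litres + 27,110 litres + 17,570 litres + 4,060 litres + 10,590 litres = 66,600 litres (over)
4 windows exceed the threshold.

4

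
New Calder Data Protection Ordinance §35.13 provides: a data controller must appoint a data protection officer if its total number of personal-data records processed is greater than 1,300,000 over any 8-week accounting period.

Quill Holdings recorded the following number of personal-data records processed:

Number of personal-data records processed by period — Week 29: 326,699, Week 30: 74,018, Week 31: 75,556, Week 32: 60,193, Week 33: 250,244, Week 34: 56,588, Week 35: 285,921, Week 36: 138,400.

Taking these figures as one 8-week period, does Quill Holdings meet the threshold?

Total number of personal-data records processed: 326,699 + 74,018 + 75,556 + 60,193 + 250,244 + 56,588 + 285,921 + 138,400 = 1,267,619.
1,267,619 ≤ 1,300,000, so the threshold is not exceeded.

No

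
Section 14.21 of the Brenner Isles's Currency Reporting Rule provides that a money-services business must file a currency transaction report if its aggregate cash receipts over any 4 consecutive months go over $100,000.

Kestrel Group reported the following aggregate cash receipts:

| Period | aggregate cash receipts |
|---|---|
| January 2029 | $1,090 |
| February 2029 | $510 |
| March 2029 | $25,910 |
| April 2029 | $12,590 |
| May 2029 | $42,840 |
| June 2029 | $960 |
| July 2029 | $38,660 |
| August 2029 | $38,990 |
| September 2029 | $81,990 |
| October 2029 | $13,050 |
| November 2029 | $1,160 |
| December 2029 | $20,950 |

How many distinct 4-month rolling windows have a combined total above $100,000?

5

January 2029–April 2029: $1,090 + $510 + $25,910 + $12,590 = $40,100 (under)
February 2029–May 2029: $510 + $25,910 + $12,590 + $42,840 = $81,850 (under)
March 2029–June 2029: $25,910 + $12,590 + $42,840 + $960 = $82,300 (under)
April 2029–July 2029: $12,590 + $42,840 + $960 + $38,660 = $95,050 (under)
May 2029–August 2029: $42,840 + $960 + $38,660 + $38,990 = $121,450 (over)
June 2029–September 2029: $960 + $38,660 + $38,990 + $81,990 = $160,600 (over)
July 2029–October 2029: $38,660 + $38,990 + $81,990 + $13,050 = $172,690 (over)
August 2029–November 2029: $38,990 + $81,990 + $13,050 + $1,160 = $135,190 (over)
September 2029–December 2029: $81,990 + $13,050 + $1,160 + $20,950 = $117,150 (over)
5 windows exceed the threshold.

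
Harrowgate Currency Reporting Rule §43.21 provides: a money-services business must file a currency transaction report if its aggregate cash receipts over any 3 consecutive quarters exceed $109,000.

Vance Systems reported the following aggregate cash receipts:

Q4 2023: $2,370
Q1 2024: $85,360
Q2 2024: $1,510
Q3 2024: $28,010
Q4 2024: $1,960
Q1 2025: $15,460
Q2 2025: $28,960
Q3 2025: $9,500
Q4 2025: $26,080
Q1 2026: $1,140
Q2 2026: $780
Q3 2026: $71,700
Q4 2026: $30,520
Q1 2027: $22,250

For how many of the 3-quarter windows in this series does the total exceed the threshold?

2

Q4 2023–Q2 2024: $2,370 + $85,360 + $1,510 = $89,240 (under)
Q1 2024–Q3 2024: $85,360 + $1,510 + $28,010 = $114,880 (over)
Q2 2024–Q4 2024: $1,510 + $28,010 + $1,960 = $31,480 (under)
Q3 2024–Q1 2025: $28,010 + $1,960 + $15,460 = $45,430 (under)
Q4 2024–Q2 2025: $1,960 + $15,460 + $28,960 = $46,380 (under)
Q1 2025–Q3 2025: $15,460 + $28,960 + $9,500 = $53,920 (under)
Q2 2025–Q4 2025: $28,960 + $9,500 + $26,080 = $64,540 (under)
Q3 2025–Q1 2026: $9,500 + $26,080 + $1,140 = $36,720 (under)
Q4 2025–Q2 2026: $26,080 + $1,140 + $780 = $28,000 (under)
Q1 2026–Q3 2026: $1,140 + $780 + $71,700 = $73,620 (under)
Q2 2026–Q4 2026: $780 + $71,700 + $30,520 = $103,000 (under)
Q3 2026–Q1 2027: $71,700 + $30,520 + $22,250 = $124,470 (over)
2 windows exceed the threshold.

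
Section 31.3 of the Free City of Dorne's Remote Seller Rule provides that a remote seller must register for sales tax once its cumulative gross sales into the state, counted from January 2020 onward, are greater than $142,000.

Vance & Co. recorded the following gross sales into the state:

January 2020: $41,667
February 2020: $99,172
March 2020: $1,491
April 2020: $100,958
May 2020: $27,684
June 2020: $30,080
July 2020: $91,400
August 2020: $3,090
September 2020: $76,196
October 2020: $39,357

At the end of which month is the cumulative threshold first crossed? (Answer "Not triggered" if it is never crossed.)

March 2020

Through January 2020: $41,667
Through February 2020: $140,839
Through March 2020: $142,330 ← exceeds threshold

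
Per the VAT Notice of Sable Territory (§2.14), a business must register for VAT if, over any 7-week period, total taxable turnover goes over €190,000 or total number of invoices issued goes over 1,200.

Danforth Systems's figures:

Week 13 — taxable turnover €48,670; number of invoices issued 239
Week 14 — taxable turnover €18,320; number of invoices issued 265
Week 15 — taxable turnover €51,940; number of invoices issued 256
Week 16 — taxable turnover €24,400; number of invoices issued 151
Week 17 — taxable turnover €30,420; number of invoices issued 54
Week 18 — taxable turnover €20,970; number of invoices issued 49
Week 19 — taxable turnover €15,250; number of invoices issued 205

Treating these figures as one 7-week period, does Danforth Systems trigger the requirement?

Yes

Total taxable turnover: €48,670 + €18,320 + €51,940 + €24,400 + €30,420 + €20,970 + €15,250 = €209,970 (> €190,000).
Total number of invoices issued: 239 + 265 + 256 + 151 + 54 + 49 + 205 = 1,219 (> 1,200).
The test is 'or': at least one threshold is exceeded.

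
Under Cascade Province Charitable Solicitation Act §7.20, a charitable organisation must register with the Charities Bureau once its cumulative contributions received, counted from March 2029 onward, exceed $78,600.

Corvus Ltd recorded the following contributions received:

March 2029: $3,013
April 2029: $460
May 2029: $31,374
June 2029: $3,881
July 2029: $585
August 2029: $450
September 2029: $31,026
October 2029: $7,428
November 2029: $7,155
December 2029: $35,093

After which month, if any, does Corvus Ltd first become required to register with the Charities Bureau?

Through March 2029: $3,013
Through April 2029: $3,473
Through May 2029: $34,847
Through June 2029: $38,728
Through July 2029: $39,313
Through August 2029: $39,763
Through September 2029: $70,789
Through October 2029: $78,217
Through November 2029: $85,372 ← exceeds threshold

November 2029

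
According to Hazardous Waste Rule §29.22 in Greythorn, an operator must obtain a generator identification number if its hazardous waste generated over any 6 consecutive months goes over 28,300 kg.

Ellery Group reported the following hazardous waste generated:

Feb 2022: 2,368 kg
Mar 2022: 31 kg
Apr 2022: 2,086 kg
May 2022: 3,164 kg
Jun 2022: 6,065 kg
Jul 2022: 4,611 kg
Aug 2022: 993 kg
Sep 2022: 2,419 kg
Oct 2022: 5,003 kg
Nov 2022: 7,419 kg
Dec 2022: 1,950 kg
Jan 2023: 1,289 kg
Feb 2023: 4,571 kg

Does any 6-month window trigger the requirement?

No

Feb 2022–Jul 2022: 2,368 kg + 31 kg + 2,086 kg + 3,164 kg + 6,065 kg + 4,611 kg = 18,325 kg (under)
Mar 2022–Aug 2022: 31 kg + 2,086 kg + 3,164 kg + 6,065 kg + 4,611 kg + 993 kg = 16,950 kg (under)
Apr 2022–Sep 2022: 2,086 kg + 3,164 kg + 6,065 kg + 4,611 kg + 993 kg + 2,419 kg = 19,338 kg (under)
May 2022–Oct 2022: 3,164 kg + 6,065 kg + 4,611 kg + 993 kg + 2,419 kg + 5,003 kg = 22,255 kg (under)
Jun 2022–Nov 2022: 6,065 kg + 4,611 kg + 993 kg + 2,419 kg + 5,003 kg + 7,419 kg = 26,510 kg (under)
Jul 2022–Dec 2022: 4,611 kg + 993 kg + 2,419 kg + 5,003 kg + 7,419 kg + 1,950 kg = 22,395 kg (under)
Aug 2022–Jan 2023: 993 kg + 2,419 kg + 5,003 kg + 7,419 kg + 1,950 kg + 1,289 kg = 19,073 kg (under)
Sep 2022–Feb 2023: 2,419 kg + 5,003 kg + 7,419 kg + 1,950 kg + 1,289 kg + 4,571 kg = 22,651 kg (under)
No window exceeds 28,300 kg.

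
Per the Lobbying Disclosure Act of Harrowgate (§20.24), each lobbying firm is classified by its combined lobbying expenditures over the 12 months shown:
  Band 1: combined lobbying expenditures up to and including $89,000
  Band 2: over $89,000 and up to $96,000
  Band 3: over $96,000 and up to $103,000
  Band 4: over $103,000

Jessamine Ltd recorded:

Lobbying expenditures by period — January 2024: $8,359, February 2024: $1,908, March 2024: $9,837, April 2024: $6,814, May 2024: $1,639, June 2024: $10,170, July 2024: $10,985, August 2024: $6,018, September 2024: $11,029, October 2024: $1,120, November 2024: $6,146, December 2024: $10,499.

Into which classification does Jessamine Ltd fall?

Band 1

Combined lobbying expenditures: $8,359 + $1,908 + $9,837 + $6,814 + $1,639 + $10,170 + $10,985 + $6,018 + $11,029 + $1,120 + $6,146 + $10,499 = $84,524.
$84,524 ≤ $89,000, so Band 1 applies.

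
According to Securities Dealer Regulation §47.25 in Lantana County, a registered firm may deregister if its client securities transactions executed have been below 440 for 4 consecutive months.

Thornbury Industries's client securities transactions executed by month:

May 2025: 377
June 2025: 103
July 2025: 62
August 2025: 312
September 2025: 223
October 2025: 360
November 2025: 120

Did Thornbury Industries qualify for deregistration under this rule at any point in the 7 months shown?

Yes

Months below 440: May 2025, June 2025, July 2025, August 2025, September 2025, October 2025, November 2025.
Longest run of consecutive months below the threshold: 7.
7 ≥ 4, so Thornbury Industries became eligible.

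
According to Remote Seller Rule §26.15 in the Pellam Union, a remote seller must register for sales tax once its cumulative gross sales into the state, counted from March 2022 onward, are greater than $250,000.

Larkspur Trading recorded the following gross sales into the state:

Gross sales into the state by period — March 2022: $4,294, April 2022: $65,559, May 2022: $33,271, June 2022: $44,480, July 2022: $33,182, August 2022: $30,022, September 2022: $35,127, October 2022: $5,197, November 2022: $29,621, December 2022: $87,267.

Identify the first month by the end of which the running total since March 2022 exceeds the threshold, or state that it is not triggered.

October 2022

Through March 2022: $4,294
Through April 2022: $69,853
Through May 2022: $103,124
Through June 2022: $147,604
Through July 2022: $180,786
Through August 2022: $210,808
Through September 2022: $245,935
Through October 2022: $251,132 ← exceeds threshold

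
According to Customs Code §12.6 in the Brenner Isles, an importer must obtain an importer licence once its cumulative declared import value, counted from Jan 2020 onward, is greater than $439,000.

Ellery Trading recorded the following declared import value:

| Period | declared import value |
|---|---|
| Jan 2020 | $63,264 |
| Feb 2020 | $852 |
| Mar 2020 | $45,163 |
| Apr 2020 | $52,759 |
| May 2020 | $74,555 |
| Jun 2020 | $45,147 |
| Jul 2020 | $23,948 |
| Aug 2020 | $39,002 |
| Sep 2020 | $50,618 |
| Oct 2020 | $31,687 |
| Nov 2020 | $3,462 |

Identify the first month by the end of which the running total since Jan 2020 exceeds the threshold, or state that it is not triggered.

Through Jan 2020: $63,264
Through Feb 2020: $64,116
Through Mar 2020: $109,279
Through Apr 2020: $162,038
Through May 2020: $236,593
Through Jun 2020: $281,740
Through Jul 2020: $305,688
Through Aug 2020: $344,690
Through Sep 2020: $395,308
Through Oct 2020: $426,995
Through Nov 2020: $430,457
Final cumulative total $430,457 ≤ $439,000; the threshold is never exceeded.

Not triggered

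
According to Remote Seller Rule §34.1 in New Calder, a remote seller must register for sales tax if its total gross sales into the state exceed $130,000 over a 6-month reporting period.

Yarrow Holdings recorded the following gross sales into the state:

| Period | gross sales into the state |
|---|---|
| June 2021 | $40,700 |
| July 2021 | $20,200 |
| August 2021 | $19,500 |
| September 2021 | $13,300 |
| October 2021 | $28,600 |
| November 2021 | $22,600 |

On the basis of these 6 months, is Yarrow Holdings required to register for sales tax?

Yes

Total gross sales into the state: $40,700 + $20,200 + $19,500 + $13,300 + $28,600 + $22,600 = $144,900.
$144,900 > $130,000, so the threshold is exceeded.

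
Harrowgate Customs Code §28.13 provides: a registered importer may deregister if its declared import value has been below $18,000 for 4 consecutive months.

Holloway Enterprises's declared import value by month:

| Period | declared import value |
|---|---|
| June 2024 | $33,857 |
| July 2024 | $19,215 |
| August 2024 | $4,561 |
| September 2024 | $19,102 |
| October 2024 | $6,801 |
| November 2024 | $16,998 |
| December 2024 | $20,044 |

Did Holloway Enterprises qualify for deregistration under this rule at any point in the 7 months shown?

No

Months below $18,000: August 2024, October 2024, November 2024.
Longest run of consecutive months below the threshold: 2.
2 < 4, so Holloway Enterprises never became eligible.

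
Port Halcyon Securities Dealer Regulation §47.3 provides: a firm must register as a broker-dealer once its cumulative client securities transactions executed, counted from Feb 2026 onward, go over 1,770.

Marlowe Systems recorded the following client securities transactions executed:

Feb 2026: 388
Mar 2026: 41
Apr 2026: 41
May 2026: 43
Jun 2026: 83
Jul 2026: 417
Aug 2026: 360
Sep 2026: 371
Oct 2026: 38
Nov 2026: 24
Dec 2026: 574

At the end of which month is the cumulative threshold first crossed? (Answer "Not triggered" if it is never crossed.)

Oct 2026

Through Feb 2026: 388
Through Mar 2026: 429
Through Apr 2026: 470
Through May 2026: 513
Through Jun 2026: 596
Through Jul 2026: 1,013
Through Aug 2026: 1,373
Through Sep 2026: 1,744
Through Oct 2026: 1,782 ← exceeds threshold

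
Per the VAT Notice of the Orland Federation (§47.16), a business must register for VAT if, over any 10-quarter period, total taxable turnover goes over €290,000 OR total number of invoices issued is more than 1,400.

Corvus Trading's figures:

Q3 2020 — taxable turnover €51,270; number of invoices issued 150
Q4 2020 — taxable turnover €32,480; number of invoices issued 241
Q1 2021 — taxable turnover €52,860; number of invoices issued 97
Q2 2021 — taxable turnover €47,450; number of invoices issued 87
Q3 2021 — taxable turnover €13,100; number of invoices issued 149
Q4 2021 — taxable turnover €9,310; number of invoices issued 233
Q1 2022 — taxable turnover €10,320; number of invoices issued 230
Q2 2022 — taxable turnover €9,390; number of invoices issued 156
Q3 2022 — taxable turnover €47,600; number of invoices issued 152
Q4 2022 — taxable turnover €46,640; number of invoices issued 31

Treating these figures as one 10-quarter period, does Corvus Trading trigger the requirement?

Yes

Total taxable turnover: €51,270 + €32,480 + €52,860 + €47,450 + €13,100 + €9,310 + €10,320 + €9,390 + €47,600 + €46,640 = €320,420 (> €290,000).
Total number of invoices issued: 150 + 241 + 97 + 87 + 149 + 233 + 230 + 156 + 152 + 31 = 1,526 (> 1,400).
The test is 'or': at least one threshold is exceeded.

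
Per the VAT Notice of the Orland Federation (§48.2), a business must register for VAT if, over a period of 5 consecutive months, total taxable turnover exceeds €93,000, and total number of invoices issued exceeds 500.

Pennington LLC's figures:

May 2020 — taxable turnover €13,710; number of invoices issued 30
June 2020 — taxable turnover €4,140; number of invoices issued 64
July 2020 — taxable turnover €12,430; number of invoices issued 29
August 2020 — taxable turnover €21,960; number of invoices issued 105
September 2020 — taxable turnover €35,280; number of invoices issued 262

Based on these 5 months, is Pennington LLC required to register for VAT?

No

Total taxable turnover: €13,710 + €4,140 + €12,430 + €21,960 + €35,280 = €87,520 (≤ €93,000).
Total number of invoices issued: 30 + 64 + 29 + 105 + 262 = 490 (≤ 500).
The test is 'and': the rule requires both, and at least one is not exceeded.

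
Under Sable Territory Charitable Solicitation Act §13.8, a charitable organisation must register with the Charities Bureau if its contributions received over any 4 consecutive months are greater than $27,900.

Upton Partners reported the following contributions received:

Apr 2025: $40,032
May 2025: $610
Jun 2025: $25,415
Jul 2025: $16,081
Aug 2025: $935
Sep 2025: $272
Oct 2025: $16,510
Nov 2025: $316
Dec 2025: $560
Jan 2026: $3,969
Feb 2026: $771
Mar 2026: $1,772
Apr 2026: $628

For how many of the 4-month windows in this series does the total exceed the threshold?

4

Apr 2025–Jul 2025: $40,032 + $610 + $25,415 + $16,081 = $82,138 (over)
May 2025–Aug 2025: $610 + $25,415 + $16,081 + $935 = $43,041 (over)
Jun 2025–Sep 2025: $25,415 + $16,081 + $935 + $272 = $42,703 (over)
Jul 2025–Oct 2025: $16,081 + $935 + $272 + $16,510 = $33,798 (over)
Aug 2025–Nov 2025: $935 + $272 + $16,510 + $316 = $18,033 (under)
Sep 2025–Dec 2025: $272 + $16,510 + $316 + $560 = $17,658 (under)
Oct 2025–Jan 2026: $16,510 + $316 + $560 + $3,969 = $21,355 (under)
Nov 2025–Feb 2026: $316 + $560 + $3,969 + $771 = $5,616 (under)
Dec 2025–Mar 2026: $560 + $3,969 + $771 + $1,772 = $7,072 (under)
Jan 2026–Apr 2026: $3,969 + $771 + $1,772 + $628 = $7,140 (under)
4 windows exceed the threshold.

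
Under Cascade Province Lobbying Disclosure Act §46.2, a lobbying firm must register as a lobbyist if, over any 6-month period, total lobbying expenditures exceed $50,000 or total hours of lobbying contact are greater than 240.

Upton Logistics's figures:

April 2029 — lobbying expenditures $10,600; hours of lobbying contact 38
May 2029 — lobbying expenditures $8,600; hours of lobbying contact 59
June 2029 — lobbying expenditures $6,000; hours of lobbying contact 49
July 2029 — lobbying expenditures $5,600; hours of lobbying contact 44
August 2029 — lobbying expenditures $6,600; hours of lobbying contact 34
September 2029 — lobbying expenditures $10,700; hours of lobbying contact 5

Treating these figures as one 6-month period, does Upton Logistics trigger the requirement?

No

Total lobbying expenditures: $10,600 + $8,600 + $6,000 + $5,600 + $6,600 + $10,700 = $48,100 (≤ $50,000).
Total hours of lobbying contact: 38 + 59 + 49 + 44 + 34 + 5 = 229 (≤ 240).
The test is 'or': neither threshold is exceeded.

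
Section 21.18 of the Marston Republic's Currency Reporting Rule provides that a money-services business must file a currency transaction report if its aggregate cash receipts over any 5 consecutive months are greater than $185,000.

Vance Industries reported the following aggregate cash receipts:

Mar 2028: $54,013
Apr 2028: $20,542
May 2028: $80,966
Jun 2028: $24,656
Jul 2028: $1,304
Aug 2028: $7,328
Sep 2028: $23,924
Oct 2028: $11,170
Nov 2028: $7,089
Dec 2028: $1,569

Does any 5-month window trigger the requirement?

No

Mar 2028–Jul 2028: $54,013 + $20,542 + $80,966 + $24,656 + $1,304 = $181,481 (under)
Apr 2028–Aug 2028: $20,542 + $80,966 + $24,656 + $1,304 + $7,328 = $134,796 (under)
May 2028–Sep 2028: $80,966 + $24,656 + $1,304 + $7,328 + $23,924 = $138,178 (under)
Jun 2028–Oct 2028: $24,656 + $1,304 + $7,328 + $23,924 + $11,170 = $68,382 (under)
Jul 2028–Nov 2028: $1,304 + $7,328 + $23,924 + $11,170 + $7,089 = $50,815 (under)
Aug 2028–Dec 2028: $7,328 + $23,924 + $11,170 + $7,089 + $1,569 = $51,080 (under)
No window exceeds $185,000.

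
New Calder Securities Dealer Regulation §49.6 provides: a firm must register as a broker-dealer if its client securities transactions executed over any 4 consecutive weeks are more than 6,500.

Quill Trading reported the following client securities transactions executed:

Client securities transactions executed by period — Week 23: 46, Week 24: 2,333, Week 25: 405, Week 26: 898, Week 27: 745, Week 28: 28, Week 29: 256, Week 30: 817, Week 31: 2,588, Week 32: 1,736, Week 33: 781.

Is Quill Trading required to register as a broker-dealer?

Week 23–Week 26: 46 + 2,333 + 405 + 898 = 3,682 (under)
Week 24–Week 27: 2,333 + 405 + 898 + 745 = 4,381 (under)
Week 25–Week 28: 405 + 898 + 745 + 28 = 2,076 (under)
Week 26–Week 29: 898 + 745 + 28 + 256 = 1,927 (under)
Week 27–Week 30: 745 + 28 + 256 + 817 = 1,846 (under)
Week 28–Week 31: 28 + 256 + 817 + 2,588 = 3,689 (under)
Week 29–Week 32: 256 + 817 + 2,588 + 1,736 = 5,397 (under)
Week 30–Week 33: 817 + 2,588 + 1,736 + 781 = 5,922 (under)
No window exceeds 6,500.

No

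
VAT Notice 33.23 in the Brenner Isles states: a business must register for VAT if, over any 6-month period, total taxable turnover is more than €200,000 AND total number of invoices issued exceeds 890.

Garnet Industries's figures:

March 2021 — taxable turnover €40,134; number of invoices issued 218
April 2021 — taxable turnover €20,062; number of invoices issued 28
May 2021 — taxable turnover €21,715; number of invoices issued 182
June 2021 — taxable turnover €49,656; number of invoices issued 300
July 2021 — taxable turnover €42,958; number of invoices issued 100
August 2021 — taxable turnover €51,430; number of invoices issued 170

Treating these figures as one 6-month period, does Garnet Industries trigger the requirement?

Yes

Total taxable turnover: €40,134 + €20,062 + €21,715 + €49,656 + €42,958 + €51,430 = €225,955 (> €200,000).
Total number of invoices issued: 218 + 28 + 182 + 300 + 100 + 170 = 998 (> 890).
The test is 'and': both thresholds are exceeded.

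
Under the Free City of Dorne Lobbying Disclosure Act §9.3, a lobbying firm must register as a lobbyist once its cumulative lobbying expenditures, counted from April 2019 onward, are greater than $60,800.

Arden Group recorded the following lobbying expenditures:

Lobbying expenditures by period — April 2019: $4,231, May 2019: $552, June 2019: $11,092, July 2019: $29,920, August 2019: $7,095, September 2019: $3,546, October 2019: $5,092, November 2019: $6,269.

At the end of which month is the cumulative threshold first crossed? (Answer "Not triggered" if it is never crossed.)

Through April 2019: $4,231
Through May 2019: $4,783
Through June 2019: $15,875
Through July 2019: $45,795
Through August 2019: $52,890
Through September 2019: $56,436
Through October 2019: $61,528 ← exceeds threshold

October 2019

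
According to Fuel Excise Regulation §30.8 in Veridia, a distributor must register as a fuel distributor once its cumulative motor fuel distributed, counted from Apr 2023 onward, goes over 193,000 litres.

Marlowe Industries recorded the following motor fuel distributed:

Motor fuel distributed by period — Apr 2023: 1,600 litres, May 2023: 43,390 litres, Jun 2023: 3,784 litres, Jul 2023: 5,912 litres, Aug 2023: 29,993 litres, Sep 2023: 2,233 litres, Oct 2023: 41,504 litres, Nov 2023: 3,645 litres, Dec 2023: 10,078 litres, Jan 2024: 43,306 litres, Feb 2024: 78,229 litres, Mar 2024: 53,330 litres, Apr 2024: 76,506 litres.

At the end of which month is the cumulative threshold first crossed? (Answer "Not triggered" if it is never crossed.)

Feb 2024

Through Apr 2023: 1,600 litres
Through May 2023: 44,990 litres
Through Jun 2023: 48,774 litres
Through Jul 2023: 54,686 litres
Through Aug 2023: 84,679 litres
Through Sep 2023: 86,912 litres
Through Oct 2023: 128,416 litres
Through Nov 2023: 132,061 litres
Through Dec 2023: 142,139 litres
Through Jan 2024: 185,445 litres
Through Feb 2024: 263,674 litres ← exceeds threshold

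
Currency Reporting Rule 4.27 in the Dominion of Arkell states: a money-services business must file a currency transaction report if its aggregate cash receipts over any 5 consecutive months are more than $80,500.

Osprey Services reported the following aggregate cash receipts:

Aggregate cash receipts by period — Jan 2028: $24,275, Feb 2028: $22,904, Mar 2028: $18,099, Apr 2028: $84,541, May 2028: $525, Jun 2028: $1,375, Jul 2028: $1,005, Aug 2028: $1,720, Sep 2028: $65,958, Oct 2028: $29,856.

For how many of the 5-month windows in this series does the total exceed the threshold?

Jan 2028–May 2028: $24,275 + $22,904 + $18,099 + $84,541 + $525 = $150,344 (over)
Feb 2028–Jun 2028: $22,904 + $18,099 + $84,541 + $525 + $1,375 = $127,444 (over)
Mar 2028–Jul 2028: $18,099 + $84,541 + $525 + $1,375 + $1,005 = $105,545 (over)
Apr 2028–Aug 2028: $84,541 + $525 + $1,375 + $1,005 + $1,720 = $89,166 (over)
May 2028–Sep 2028: $525 + $1,375 + $1,005 + $1,720 + $65,958 = $70,583 (under)
Jun 2028–Oct 2028: $1,375 + $1,005 + $1,720 + $65,958 + $29,856 = $99,914 (over)
5 windows exceed the threshold.

5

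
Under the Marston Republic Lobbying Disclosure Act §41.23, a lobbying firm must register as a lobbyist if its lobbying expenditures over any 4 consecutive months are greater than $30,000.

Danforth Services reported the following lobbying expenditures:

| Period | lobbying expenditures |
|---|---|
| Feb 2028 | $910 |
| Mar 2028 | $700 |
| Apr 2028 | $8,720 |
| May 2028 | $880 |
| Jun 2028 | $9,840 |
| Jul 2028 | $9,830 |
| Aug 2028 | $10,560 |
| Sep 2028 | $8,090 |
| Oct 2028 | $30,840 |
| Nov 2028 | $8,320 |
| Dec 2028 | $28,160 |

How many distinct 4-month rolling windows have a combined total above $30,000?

Feb 2028–May 2028: $910 + $700 + $8,720 + $880 = $11,210 (under)
Mar 2028–Jun 2028: $700 + $8,720 + $880 + $9,840 = $20,140 (under)
Apr 2028–Jul 2028: $8,720 + $880 + $9,840 + $9,830 = $29,270 (under)
May 2028–Aug 2028: $880 + $9,840 + $9,830 + $10,560 = $31,110 (over)
Jun 2028–Sep 2028: $9,840 + $9,830 + $10,560 + $8,090 = $38,320 (over)
Jul 2028–Oct 2028: $9,830 + $10,560 + $8,090 + $30,840 = $59,320 (over)
Aug 2028–Nov 2028: $10,560 + $8,090 + $30,840 + $8,320 = $57,810 (over)
Sep 2028–Dec 2028: $8,090 + $30,840 + $8,320 + $28,160 = $75,410 (over)
5 windows exceed the threshold.

5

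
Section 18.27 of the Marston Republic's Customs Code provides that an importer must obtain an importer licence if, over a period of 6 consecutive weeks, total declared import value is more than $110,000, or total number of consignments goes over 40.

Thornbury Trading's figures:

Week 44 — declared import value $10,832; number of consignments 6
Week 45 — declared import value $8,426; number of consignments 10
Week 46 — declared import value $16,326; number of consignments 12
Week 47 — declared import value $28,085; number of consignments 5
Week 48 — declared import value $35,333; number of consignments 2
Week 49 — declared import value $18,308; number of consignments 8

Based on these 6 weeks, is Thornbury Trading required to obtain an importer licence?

Yes

Total declared import value: $10,832 + $8,426 + $16,326 + $28,085 + $35,333 + $18,308 = $117,310 (> $110,000).
Total number of consignments: 6 + 10 + 12 + 5 + 2 + 8 = 43 (> 40).
The test is 'or': at least one threshold is exceeded.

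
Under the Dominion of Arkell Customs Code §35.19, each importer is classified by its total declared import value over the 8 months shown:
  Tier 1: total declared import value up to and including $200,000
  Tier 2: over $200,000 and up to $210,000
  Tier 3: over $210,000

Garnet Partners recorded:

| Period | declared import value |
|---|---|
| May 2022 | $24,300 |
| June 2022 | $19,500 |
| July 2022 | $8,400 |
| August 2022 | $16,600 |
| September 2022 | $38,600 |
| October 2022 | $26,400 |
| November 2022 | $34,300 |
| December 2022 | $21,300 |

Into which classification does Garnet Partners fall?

Total declared import value: $24,300 + $19,500 + $8,400 + $16,600 + $38,600 + $26,400 + $34,300 + $21,300 = $189,400.
$189,400 ≤ $200,000, so Tier 1 applies.

Tier 1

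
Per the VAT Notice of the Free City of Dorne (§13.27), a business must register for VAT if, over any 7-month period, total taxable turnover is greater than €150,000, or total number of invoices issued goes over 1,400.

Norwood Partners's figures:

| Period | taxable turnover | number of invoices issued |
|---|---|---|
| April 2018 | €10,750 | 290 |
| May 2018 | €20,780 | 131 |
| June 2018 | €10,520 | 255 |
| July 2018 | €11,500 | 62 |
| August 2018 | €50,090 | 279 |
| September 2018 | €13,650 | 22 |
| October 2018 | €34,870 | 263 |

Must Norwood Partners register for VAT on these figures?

Total taxable turnover: €10,750 + €20,780 + €10,520 + €11,500 + €50,090 + €13,650 + €34,870 = €152,160 (> €150,000).
Total number of invoices issued: 290 + 131 + 255 + 62 + 279 + 22 + 263 = 1,302 (≤ 1,400).
The test is 'or': at least one threshold is exceeded.

Yes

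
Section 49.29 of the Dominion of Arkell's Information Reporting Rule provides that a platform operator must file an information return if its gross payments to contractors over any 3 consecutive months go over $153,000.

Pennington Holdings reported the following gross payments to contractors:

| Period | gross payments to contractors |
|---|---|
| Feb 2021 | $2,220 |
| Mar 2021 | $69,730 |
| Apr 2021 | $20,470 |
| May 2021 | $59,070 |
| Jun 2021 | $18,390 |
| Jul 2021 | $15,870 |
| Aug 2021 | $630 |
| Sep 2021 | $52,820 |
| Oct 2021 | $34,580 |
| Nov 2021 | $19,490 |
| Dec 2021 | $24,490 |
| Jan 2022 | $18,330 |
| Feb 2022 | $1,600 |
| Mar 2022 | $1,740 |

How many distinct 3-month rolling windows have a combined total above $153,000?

Feb 2021–Apr 2021: $2,220 + $69,730 + $20,470 = $92,420 (under)
Mar 2021–May 2021: $69,730 + $20,470 + $59,070 = $149,270 (under)
Apr 2021–Jun 2021: $20,470 + $59,070 + $18,390 = $97,930 (under)
May 2021–Jul 2021: $59,070 + $18,390 + $15,870 = $93,330 (under)
Jun 2021–Aug 2021: $18,390 + $15,870 + $630 = $34,890 (under)
Jul 2021–Sep 2021: $15,870 + $630 + $52,820 = $69,320 (under)
Aug 2021–Oct 2021: $630 + $52,820 + $34,580 = $88,030 (under)
Sep 2021–Nov 2021: $52,820 + $34,580 + $19,490 = $106,890 (under)
Oct 2021–Dec 2021: $34,580 + $19,490 + $24,490 = $78,560 (under)
Nov 2021–Jan 2022: $19,490 + $24,490 + $18,330 = $62,310 (under)
Dec 2021–Feb 2022: $24,490 + $18,330 + $1,600 = $44,420 (under)
Jan 2022–Mar 2022: $18,330 + $1,600 + $1,740 = $21,670 (under)
0 windows exceed the threshold.

0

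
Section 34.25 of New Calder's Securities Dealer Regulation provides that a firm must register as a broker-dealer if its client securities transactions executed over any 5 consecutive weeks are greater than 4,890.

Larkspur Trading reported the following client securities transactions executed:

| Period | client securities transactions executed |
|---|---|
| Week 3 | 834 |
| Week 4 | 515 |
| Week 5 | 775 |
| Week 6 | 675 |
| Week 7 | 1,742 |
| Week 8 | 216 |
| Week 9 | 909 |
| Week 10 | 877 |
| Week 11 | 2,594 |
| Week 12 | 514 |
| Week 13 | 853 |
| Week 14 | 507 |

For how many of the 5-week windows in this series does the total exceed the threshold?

Week 3–Week 7: 834 + 515 + 775 + 675 + 1,742 = 4,541 (under)
Week 4–Week 8: 515 + 775 + 675 + 1,742 + 216 = 3,923 (under)
Week 5–Week 9: 775 + 675 + 1,742 + 216 + 909 = 4,317 (under)
Week 6–Week 10: 675 + 1,742 + 216 + 909 + 877 = 4,419 (under)
Week 7–Week 11: 1,742 + 216 + 909 + 877 + 2,594 = 6,338 (over)
Week 8–Week 12: 216 + 909 + 877 + 2,594 + 514 = 5,110 (over)
Week 9–Week 13: 909 + 877 + 2,594 + 514 + 853 = 5,747 (over)
Week 10–Week 14: 877 + 2,594 + 514 + 853 + 507 = 5,345 (over)
4 windows exceed the threshold.

4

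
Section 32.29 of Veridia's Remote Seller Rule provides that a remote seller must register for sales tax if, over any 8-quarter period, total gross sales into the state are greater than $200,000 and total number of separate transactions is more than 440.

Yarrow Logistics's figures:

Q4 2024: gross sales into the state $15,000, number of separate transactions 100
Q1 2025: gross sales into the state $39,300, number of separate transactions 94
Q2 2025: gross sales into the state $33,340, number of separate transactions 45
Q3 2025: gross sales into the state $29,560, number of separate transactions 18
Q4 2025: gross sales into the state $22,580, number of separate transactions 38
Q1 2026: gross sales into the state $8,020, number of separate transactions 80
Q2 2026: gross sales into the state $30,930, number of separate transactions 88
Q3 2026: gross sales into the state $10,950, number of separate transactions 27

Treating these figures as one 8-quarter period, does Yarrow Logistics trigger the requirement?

Total gross sales into the state: $15,000 + $39,300 + $33,340 + $29,560 + $22,580 + $8,020 + $30,930 + $10,950 = $189,680 (≤ $200,000).
Total number of separate transactions: 100 + 94 + 45 + 18 + 38 + 80 + 88 + 27 = 490 (> 440).
The test is 'and': the rule requires both, and at least one is not exceeded.

No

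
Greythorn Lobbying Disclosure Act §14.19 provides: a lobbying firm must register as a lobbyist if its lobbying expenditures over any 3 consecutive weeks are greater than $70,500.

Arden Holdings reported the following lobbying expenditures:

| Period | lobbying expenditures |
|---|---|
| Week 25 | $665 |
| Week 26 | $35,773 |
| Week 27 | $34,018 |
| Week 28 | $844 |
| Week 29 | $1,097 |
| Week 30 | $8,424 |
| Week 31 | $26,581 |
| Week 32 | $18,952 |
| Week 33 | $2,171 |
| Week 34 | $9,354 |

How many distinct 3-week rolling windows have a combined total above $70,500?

Week 25–Week 27: $665 + $35,773 + $34,018 = $70,456 (under)
Week 26–Week 28: $35,773 + $34,018 + $844 = $70,635 (over)
Week 27–Week 29: $34,018 + $844 + $1,097 = $35,959 (under)
Week 28–Week 30: $844 + $1,097 + $8,424 = $10,365 (under)
Week 29–Week 31: $1,097 + $8,424 + $26,581 = $36,102 (under)
Week 30–Week 32: $8,424 + $26,581 + $18,952 = $53,957 (under)
Week 31–Week 33: $26,581 + $18,952 + $2,171 = $47,704 (under)
Week 32–Week 34: $18,952 + $2,171 + $9,354 = $30,477 (under)
1 window exceeds the threshold.

1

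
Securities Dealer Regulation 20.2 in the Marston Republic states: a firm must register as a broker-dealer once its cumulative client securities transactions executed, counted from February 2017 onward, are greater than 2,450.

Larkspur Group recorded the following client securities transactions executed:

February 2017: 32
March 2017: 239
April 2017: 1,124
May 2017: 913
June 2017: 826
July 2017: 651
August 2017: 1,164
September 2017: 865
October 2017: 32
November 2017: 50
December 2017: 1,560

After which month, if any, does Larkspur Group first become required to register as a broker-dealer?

Through February 2017: 32
Through March 2017: 271
Through April 2017: 1,395
Through May 2017: 2,308
Through June 2017: 3,134 ← exceeds threshold

June 2017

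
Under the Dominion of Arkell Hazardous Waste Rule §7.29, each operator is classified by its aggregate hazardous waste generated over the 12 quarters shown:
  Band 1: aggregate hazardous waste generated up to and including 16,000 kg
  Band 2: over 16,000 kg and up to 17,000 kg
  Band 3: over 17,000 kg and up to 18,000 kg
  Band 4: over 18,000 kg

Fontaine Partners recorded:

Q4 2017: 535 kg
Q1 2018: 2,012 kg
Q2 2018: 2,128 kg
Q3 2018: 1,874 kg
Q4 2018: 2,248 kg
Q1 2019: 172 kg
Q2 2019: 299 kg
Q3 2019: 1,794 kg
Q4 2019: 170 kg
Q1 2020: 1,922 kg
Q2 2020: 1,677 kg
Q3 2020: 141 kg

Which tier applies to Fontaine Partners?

Aggregate hazardous waste generated: 535 kg + 2,012 kg + 2,128 kg + 1,874 kg + 2,248 kg + 172 kg + 299 kg + 1,794 kg + 170 kg + 1,922 kg + 1,677 kg + 141 kg = 14,972 kg.
14,972 kg ≤ 16,000 kg, so Band 1 applies.

Band 1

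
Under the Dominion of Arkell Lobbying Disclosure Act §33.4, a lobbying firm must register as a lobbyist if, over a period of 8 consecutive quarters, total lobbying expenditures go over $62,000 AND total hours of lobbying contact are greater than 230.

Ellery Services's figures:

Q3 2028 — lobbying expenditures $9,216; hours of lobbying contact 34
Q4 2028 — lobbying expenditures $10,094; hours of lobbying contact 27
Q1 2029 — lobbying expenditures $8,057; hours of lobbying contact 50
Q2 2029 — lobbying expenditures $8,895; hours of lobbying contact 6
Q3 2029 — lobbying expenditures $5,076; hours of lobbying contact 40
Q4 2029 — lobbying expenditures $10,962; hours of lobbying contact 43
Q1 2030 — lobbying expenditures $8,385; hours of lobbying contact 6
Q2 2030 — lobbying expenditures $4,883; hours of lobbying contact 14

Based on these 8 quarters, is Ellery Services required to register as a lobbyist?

Total lobbying expenditures: $9,216 + $10,094 + $8,057 + $8,895 + $5,076 + $10,962 + $8,385 + $4,883 = $65,568 (> $62,000).
Total hours of lobbying contact: 34 + 27 + 50 + 6 + 40 + 43 + 6 + 14 = 220 (≤ 230).
The test is 'and': the rule requires both, and at least one is not exceeded.

No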